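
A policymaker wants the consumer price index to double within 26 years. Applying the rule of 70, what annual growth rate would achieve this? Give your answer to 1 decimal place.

roughly 2.7%

70 / 26 ≈ 2.69, so about 2.7% annually.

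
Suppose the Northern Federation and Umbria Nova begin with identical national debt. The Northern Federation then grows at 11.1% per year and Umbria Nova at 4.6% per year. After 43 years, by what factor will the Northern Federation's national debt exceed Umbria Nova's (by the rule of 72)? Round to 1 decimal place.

approximately 14.7 times

the Northern Federation pulls ahead at 6.5 pp per year, so the ratio doubles every 72/6.5 ≈ 11.08 years.
In 43 years that's 3.88 doublings: 2^3.88 ≈ 14.7.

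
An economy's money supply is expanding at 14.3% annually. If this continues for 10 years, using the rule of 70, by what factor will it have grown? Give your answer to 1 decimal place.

around 4.1 times

Doubles every ≈ 4.90 years (70/14.3).
10 years is 2.04 doublings; 2^2.04 ≈ 4.1×.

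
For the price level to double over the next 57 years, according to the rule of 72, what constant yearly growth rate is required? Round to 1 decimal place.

roughly 1.3%

72 / 57 ≈ 1.26, so about 1.3% per year.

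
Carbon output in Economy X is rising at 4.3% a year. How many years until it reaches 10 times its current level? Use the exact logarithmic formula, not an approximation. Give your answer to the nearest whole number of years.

55 years

t = ln(10) / ln(1 + 0.043) = 2.3026 / 0.042101 ≈ 54.69.
≈ 55 years.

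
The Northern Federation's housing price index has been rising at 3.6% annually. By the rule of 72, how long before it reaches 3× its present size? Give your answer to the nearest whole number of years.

around 32 years

At 3.6% it doubles every 72/3.6 ≈ 20.00 years.
Reaching 3× takes log₂(3) ≈ 1.58 doublings.
1.58 × 20.00 ≈ 32 years.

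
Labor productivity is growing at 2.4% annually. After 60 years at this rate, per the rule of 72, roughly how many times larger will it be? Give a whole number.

roughly 4 times

At 2.4% one doubling takes ≈ 30.00 years; 60 years is 2 of them, so ×4.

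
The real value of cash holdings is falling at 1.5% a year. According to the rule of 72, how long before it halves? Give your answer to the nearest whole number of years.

≈ 48 years

Falling at 1.5%, it halves about every 72/1.5 = 48.00 years.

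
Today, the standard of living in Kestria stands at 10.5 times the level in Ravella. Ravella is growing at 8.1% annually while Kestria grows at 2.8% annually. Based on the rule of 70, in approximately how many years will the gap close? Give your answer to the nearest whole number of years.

Ravella gains on Kestria at 8.1% − 2.8% = 5.3 points a year.
At that relative rate the gap halves every 70/5.3 ≈ 13.21 years.
A 10.5 times gap takes log₂(10.5) ≈ 3.39 halvings to close: 3.39 × 13.21 ≈ 45 years.

about 45 years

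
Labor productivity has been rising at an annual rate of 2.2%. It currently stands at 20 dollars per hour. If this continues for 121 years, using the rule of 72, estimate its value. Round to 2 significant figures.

approximately 260 dollars per hour

Doubling time ≈ 72/2.2 = 32.73 years.
121 years is 121/32.73 ≈ 3.70 doublings, a factor of 2^3.70 ≈ 13.00.
20 × 13.00 ≈ 260 dollars per hour.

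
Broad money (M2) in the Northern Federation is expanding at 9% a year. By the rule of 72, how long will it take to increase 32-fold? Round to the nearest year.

At 9% it doubles every 72/9 ≈ 8.00 years.
Getting to 32× needs 5 doublings: 5 × 8.00 ≈ 40 years.

around 40 years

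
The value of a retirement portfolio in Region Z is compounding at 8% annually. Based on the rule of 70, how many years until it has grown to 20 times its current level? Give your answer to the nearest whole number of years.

roughly 38 years

Doubling time ≈ 70/8 = 8.75 years.
Reaching 20× takes log₂(20) ≈ 4.32 doublings.
4.32 × 8.75 ≈ 38 years.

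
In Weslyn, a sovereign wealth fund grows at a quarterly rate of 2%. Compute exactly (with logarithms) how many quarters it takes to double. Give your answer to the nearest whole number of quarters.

t = ln(2) / ln(1 + 0.02) = 0.6931 / 0.019803 ≈ 35.00.
≈ 35 quarters.

35 quarters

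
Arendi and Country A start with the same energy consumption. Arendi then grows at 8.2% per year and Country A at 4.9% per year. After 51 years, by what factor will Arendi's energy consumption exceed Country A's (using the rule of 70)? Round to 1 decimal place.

Arendi pulls ahead at 3.3 pp per year, so the ratio doubles every 70/3.3 ≈ 21.21 years.
In 51 years that's 2.40 doublings: 2^2.40 ≈ 5.3.

≈ 5.3 times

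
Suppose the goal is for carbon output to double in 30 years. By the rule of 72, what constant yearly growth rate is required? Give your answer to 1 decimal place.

72 / 30 ≈ 2.40, so about 2.4% per year.

about 2.4% per year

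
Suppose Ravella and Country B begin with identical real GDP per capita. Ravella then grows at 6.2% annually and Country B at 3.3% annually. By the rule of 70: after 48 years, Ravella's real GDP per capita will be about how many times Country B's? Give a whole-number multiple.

approximately 4 times

Rate gap = 6.2% − 3.3% = 2.9 points.
The ratio doubles every 70/2.9 ≈ 24.14 years.
48/24.14 ≈ 1.99 doublings → ratio ≈ 2^1.99 ≈ 4.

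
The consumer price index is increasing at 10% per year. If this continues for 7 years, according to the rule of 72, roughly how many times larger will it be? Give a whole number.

about 2 times

72/10 ≈ 7.20 years per doubling.
7 years fits 1 doubling: 2^1 = 2.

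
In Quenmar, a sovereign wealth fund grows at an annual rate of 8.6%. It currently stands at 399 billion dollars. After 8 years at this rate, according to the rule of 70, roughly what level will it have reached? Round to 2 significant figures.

Doubling time ≈ 70/8.6 = 8.14 years.
8 years is 8/8.14 ≈ 0.98 doublings, a factor of 2^0.98 ≈ 1.97.
399 × 1.97 ≈ 790 billion dollars.

≈ 790 billion dollars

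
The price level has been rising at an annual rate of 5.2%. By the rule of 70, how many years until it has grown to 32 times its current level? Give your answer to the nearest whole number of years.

67 years

At 5.2% it doubles every 70/5.2 ≈ 13.46 years.
Getting to 32× needs 5 doublings: 5 × 13.46 ≈ 67 years.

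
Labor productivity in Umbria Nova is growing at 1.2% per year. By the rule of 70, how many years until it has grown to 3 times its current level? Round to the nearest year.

At 1.2% it doubles every 70/1.2 ≈ 58.33 years.
3× is log₂ 3 ≈ 1.58 doublings, so ≈ 1.58 × 58.33 = 92 years.

approximately 92 years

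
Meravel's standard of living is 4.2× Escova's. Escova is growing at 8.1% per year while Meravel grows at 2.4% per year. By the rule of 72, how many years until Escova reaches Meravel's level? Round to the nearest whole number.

Escova gains on Meravel at 8.1% − 2.4% = 5.7 points a year.
At that relative rate the gap halves every 72/5.7 ≈ 12.63 years.
A 4.2× gap takes log₂(4.2) ≈ 2.07 halvings to close: 2.07 × 12.63 ≈ 26 years.

≈ 26 years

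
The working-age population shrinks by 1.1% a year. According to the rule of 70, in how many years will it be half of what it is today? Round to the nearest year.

Falling at 1.1%, it halves about every 70/1.1 = 63.64 years.

roughly 64 years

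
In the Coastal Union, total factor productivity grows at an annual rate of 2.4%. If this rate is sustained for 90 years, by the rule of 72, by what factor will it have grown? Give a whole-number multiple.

approximately 8 times

At 2.4% one doubling takes ≈ 30.00 years; 90 years is 3 of them, so ×8.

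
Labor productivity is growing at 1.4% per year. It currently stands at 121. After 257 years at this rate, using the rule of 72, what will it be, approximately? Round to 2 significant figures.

around 3900

It doubles every 72/1.4 ≈ 51.43 years, so 257 years is 5.00 doublings.
2^5.00 ≈ 32.00; 121 × 32.00 ≈ 3900.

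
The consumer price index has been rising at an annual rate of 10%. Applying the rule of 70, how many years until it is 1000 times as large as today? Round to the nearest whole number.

around 70 years

At 10% it doubles every 70/10 ≈ 7.00 years.
Reaching 1000× takes log₂(1000) ≈ 9.97 doublings.
9.97 × 7.00 ≈ 70 years.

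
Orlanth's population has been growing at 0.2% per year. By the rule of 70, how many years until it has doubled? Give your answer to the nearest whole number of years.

approximately 350 years

Doubling time ≈ 70 / 0.2 = 350.00 years.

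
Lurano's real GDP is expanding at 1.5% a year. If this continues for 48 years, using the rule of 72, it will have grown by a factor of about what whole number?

approximately 2 times

72/1.5 ≈ 48.00 years per doubling.
48 years fits 1 doubling: 2^1 = 2.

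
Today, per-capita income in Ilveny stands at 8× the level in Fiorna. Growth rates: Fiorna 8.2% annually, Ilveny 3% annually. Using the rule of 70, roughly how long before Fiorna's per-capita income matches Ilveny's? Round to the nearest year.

The growth-rate gap is 8.2% − 3% = 5.2 percentage points.
So the ratio between them halves every 70/5.2 ≈ 13.46 years.
An 8× gap closes after 3 halvings: 3 × 13.46 ≈ 40 years.

about 40 years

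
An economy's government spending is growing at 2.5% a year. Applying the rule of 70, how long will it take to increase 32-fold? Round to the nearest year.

140 years

Doubling time ≈ 70/2.5 = 28.00 years.
Getting to 32× needs 5 doublings: 5 × 28.00 ≈ 140 years.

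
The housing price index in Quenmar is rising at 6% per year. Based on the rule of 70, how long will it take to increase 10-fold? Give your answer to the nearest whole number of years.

At 6% it doubles every 70/6 ≈ 11.67 years.
Reaching 10× takes log₂(10) ≈ 3.32 doublings.
3.32 × 11.67 ≈ 39 years.

approximately 39 years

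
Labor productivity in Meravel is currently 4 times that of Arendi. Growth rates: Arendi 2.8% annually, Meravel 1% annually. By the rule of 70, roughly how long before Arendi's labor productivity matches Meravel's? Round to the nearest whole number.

What matters is the difference: 1.8 pp.
Rule of 70 on the gap: the ratio halves every 70/1.8 ≈ 38.89 years.
A 4 times gap closes after 2 halvings: 2 × 38.89 ≈ 78 years.

around 78 years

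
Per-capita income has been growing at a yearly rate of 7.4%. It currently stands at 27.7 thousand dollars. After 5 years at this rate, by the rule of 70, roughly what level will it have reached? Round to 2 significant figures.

Doubling time ≈ 70/7.4 = 9.46 years.
5 years is 5/9.46 ≈ 0.53 doublings, a factor of 2^0.53 ≈ 1.44.
27.7 × 1.44 ≈ 40 thousand dollars.

roughly 40 thousand dollars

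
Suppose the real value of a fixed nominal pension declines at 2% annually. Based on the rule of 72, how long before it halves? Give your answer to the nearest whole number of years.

36 years

Halving time ≈ 72 / 2 = 36.00 → 36 years.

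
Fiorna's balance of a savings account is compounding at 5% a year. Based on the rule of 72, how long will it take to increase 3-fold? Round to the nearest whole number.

around 23 years

Doubling time ≈ 72/5 = 14.40 years.
Reaching 3× takes log₂(3) ≈ 1.58 doublings.
1.58 × 14.40 ≈ 23 years.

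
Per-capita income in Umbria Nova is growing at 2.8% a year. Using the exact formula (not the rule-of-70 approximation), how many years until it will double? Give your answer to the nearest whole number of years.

25 years

t = ln(2) / ln(1 + 0.028) = 0.6931 / 0.027615 ≈ 25.10.
≈ 25 years.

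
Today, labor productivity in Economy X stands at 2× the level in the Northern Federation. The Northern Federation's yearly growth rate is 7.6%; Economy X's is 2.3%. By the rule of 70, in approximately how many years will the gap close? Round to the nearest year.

What matters is the difference: 5.3 pp.
Rule of 70 on the gap: the ratio halves every 70/5.3 ≈ 13.21 years.
A 2× gap closes after 1 halving: 1 × 13.21 ≈ 13 years.

around 13 years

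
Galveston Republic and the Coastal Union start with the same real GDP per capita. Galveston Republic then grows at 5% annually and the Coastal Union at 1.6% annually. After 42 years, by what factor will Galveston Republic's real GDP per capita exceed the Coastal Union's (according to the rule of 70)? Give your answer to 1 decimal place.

Galveston Republic pulls ahead at 3.4 pp per year, so the ratio doubles every 70/3.4 ≈ 20.59 years.
In 42 years that's 2.04 doublings: 2^2.04 ≈ 4.1.

around 4.1 times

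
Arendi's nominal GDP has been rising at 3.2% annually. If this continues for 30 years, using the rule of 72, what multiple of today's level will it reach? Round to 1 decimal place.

≈ 2.5 times

Doubling time ≈ 72/3.2 = 22.50 years.
30 years / 22.50 ≈ 1.33 doublings → factor 2^1.33 ≈ 2.5.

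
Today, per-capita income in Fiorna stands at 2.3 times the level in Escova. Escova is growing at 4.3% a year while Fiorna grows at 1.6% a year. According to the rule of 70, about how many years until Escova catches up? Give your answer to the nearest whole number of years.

around 31 years

What matters is the difference: 2.7 pp.
Rule of 70 on the gap: the ratio halves every 70/2.7 ≈ 25.93 years.
A 2.3 times gap takes log₂(2.3) ≈ 1.20 halvings to close: 1.20 × 25.93 ≈ 31 years.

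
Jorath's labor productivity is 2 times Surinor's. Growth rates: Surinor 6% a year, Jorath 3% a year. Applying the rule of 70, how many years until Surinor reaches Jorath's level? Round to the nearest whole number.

What matters is the difference: 3 pp.
Rule of 70 on the gap: the ratio halves every 70/3 ≈ 23.33 years.
A 2 times gap closes after 1 halving: 1 × 23.33 ≈ 23 years.

≈ 23 years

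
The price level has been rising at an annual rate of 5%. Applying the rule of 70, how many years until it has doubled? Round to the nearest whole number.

≈ 14 years

At 5%, doubling takes about 70/5 = 14.00 years.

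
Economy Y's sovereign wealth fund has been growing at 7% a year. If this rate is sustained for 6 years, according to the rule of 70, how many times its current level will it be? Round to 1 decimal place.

Doubling time ≈ 70/7 = 10.00 years.
6 years / 10.00 ≈ 0.60 doublings → factor 2^0.60 ≈ 1.5.

≈ 1.5 times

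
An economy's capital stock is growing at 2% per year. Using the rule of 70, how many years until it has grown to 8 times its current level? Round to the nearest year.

around 105 years

Doubling time ≈ 70/2 = 35.00 years.
8× is 3 doublings, so 3 × 35.00 ≈ 105 years.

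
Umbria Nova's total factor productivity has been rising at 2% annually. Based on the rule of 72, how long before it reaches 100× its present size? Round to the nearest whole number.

Doubling time ≈ 72/2 = 36.00 years.
100× is log₂ 100 ≈ 6.64 doublings, so ≈ 6.64 × 36.00 = 239 years.

239 years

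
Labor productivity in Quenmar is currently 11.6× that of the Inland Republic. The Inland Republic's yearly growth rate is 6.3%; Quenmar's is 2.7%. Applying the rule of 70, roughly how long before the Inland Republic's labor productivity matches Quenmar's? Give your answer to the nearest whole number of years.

69 years

the Inland Republic gains on Quenmar at 6.3% − 2.7% = 3.6 points a year.
At that relative rate the gap halves every 70/3.6 ≈ 19.44 years.
An 11.6× gap takes log₂(11.6) ≈ 3.54 halvings to close: 3.54 × 19.44 ≈ 69 years.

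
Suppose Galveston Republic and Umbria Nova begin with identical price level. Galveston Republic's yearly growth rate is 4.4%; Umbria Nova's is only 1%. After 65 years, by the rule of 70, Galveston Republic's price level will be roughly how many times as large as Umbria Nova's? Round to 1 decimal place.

Rate gap = 4.4% − 1% = 3.4 points.
The ratio doubles every 70/3.4 ≈ 20.59 years.
65/20.59 ≈ 3.16 doublings → ratio ≈ 2^3.16 ≈ 8.9.

about 8.9 times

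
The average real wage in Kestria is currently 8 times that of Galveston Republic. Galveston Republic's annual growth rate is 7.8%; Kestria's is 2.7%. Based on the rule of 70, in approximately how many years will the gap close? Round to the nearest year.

Galveston Republic gains on Kestria at 7.8% − 2.7% = 5.1 points a year.
At that relative rate the gap halves every 70/5.1 ≈ 13.73 years.
An 8 times gap closes after 3 halvings: 3 × 13.73 ≈ 41 years.

roughly 41 years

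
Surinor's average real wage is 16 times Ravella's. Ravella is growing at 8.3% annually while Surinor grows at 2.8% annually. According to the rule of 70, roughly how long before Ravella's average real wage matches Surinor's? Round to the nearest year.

Ravella gains on Surinor at 8.3% − 2.8% = 5.5 points a year.
At that relative rate the gap halves every 70/5.5 ≈ 12.73 years.
A 16 times gap closes after 4 halvings: 4 × 12.73 ≈ 51 years.

51 years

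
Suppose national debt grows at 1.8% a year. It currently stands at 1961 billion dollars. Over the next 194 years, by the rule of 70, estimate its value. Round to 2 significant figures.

roughly 62000 billion dollars

It doubles every 70/1.8 ≈ 38.89 years, so 194 years is 4.99 doublings.
2^4.99 ≈ 31.78; 1961 × 31.78 ≈ 62000 billion dollars.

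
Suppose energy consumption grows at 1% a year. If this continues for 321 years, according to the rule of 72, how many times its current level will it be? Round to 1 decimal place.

Doubling time ≈ 72/1 = 72.00 years.
321 years / 72.00 ≈ 4.46 doublings → factor 2^4.46 ≈ 22.0.

about 22.0 times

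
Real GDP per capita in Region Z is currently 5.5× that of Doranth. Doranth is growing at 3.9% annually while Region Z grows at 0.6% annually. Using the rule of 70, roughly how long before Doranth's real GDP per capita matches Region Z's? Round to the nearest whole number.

The growth-rate gap is 3.9% − 0.6% = 3.3 percentage points.
So the ratio between them halves every 70/3.3 ≈ 21.21 years.
A 5.5× gap takes log₂(5.5) ≈ 2.46 halvings to close: 2.46 × 21.21 ≈ 52 years.

around 52 years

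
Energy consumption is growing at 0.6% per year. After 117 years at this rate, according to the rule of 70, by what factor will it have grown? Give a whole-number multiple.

2 times

At 0.6% one doubling takes ≈ 116.67 years; 117 years is 1 of them, so ×2.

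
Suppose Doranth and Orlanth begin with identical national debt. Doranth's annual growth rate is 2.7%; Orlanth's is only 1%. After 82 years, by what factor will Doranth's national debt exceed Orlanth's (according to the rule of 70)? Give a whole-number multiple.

Rate gap = 2.7% − 1% = 1.7 points.
The ratio doubles every 70/1.7 ≈ 41.18 years.
82/41.18 ≈ 1.99 doublings → ratio ≈ 2^1.99 ≈ 4.

4 times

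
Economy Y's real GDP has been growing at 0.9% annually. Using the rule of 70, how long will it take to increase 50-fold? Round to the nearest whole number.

Doubling time ≈ 70/0.9 = 77.78 years.
Reaching 50× takes log₂(50) ≈ 5.64 doublings.
5.64 × 77.78 ≈ 439 years.

439 years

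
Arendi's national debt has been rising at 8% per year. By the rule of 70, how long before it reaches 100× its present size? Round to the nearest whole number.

approximately 58 years

At 8% it doubles every 70/8 ≈ 8.75 years.
100× is log₂ 100 ≈ 6.64 doublings, so ≈ 6.64 × 8.75 = 58 years.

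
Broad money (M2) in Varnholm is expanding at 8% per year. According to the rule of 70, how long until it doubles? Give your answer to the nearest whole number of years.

Doubling time ≈ 70 / 8 = 8.75 years.

roughly 9 years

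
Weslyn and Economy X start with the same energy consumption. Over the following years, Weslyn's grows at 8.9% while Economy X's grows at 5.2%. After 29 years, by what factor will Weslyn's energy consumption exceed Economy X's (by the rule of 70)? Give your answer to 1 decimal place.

Weslyn pulls ahead at 3.7 pp per year, so the ratio doubles every 70/3.7 ≈ 18.92 years.
In 29 years that's 1.53 doublings: 2^1.53 ≈ 2.9.

≈ 2.9 times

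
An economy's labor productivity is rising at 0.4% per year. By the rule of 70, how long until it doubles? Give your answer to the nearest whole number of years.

At 0.4%, doubling takes about 70/0.4 = 175.00 years.

≈ 175 years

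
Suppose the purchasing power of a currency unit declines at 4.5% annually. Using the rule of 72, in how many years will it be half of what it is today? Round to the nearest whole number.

Falling at 4.5%, it halves about every 72/4.5 = 16.00 years.

around 16 years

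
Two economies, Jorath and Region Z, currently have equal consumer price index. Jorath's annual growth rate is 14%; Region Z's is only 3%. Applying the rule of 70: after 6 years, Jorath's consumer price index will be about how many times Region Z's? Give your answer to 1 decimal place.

around 1.9 times

Only the 11-point difference matters.
70/11 ≈ 6.36 years per doubling of the ratio; 6 years gives 0.94 doublings, so ≈ 1.9×.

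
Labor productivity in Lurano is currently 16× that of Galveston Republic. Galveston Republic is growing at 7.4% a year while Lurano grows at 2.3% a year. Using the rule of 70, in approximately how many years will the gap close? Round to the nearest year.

What matters is the difference: 5.1 pp.
Rule of 70 on the gap: the ratio halves every 70/5.1 ≈ 13.73 years.
A 16× gap closes after 4 halvings: 4 × 13.73 ≈ 55 years.

roughly 55 years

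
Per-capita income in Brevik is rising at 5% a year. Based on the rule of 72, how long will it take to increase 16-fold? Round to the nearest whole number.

around 58 years

Doubling time ≈ 72/5 = 14.40 years.
16× is 4 doublings, so 4 × 14.40 ≈ 58 years.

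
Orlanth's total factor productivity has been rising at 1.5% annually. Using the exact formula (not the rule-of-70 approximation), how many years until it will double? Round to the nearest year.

t = ln(2) / ln(1 + 0.015) = 0.6931 / 0.014889 ≈ 46.55.
≈ 47 years.

47 years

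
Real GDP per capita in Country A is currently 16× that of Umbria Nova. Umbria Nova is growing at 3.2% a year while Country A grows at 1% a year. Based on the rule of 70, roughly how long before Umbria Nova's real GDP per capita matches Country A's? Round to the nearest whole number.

What matters is the difference: 2.2 pp.
Rule of 70 on the gap: the ratio halves every 70/2.2 ≈ 31.82 years.
A 16× gap closes after 4 halvings: 4 × 31.82 ≈ 127 years.

around 127 years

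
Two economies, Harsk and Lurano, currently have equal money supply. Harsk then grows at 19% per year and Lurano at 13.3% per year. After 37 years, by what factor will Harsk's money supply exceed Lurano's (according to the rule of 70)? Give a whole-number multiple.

Only the 5.7-point difference matters.
70/5.7 ≈ 12.28 years per doubling of the ratio; 37 years gives 3.01 doublings, so ≈ 8×.

approximately 8 times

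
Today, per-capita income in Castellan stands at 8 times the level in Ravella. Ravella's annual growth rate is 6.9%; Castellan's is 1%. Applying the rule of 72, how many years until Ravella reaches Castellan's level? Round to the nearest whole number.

What matters is the difference: 5.9 pp.
Rule of 72 on the gap: the ratio halves every 72/5.9 ≈ 12.20 years.
An 8 times gap closes after 3 halvings: 3 × 12.20 ≈ 37 years.

roughly 37 years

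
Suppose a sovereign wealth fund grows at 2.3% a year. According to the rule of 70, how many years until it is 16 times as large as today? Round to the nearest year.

At 2.3% it doubles every 70/2.3 ≈ 30.43 years.
Getting to 16× needs 4 doublings: 4 × 30.43 ≈ 122 years.

roughly 122 years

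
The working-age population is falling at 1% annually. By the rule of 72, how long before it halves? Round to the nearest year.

72 years

Halving time ≈ 72 / 1 = 72.00 → 72 years.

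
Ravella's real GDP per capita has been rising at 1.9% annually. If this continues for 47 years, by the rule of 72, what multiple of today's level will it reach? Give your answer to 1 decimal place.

Doubling time ≈ 72/1.9 = 37.89 years.
47 years / 37.89 ≈ 1.24 doublings → factor 2^1.24 ≈ 2.4.

≈ 2.4 times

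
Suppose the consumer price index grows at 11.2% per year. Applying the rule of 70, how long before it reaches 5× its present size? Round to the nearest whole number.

about 15 years

At 11.2% it doubles every 70/11.2 ≈ 6.25 years.
5× is log₂ 5 ≈ 2.32 doublings, so ≈ 2.32 × 6.25 = 15 years.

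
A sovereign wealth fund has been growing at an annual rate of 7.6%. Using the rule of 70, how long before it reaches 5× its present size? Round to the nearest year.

At 7.6% it doubles every 70/7.6 ≈ 9.21 years.
Reaching 5× takes log₂(5) ≈ 2.32 doublings.
2.32 × 9.21 ≈ 21 years.

about 21 years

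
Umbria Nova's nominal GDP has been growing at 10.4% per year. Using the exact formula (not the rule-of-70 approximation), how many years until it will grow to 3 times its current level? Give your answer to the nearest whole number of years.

11 years

t = ln(3) / ln(1 + 0.104) = 1.0986 / 0.098940 ≈ 11.10.
≈ 11 years.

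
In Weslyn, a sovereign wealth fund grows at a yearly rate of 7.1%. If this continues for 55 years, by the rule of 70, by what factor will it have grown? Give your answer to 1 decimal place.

47.8 times

Doubles every ≈ 9.86 years (70/7.1).
55 years is 5.58 doublings; 2^5.58 ≈ 47.8×.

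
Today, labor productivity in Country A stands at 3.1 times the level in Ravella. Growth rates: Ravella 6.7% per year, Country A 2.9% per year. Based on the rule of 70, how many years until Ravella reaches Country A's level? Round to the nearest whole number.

approximately 30 years

What matters is the difference: 3.8 pp.
Rule of 70 on the gap: the ratio halves every 70/3.8 ≈ 18.42 years.
A 3.1 times gap takes log₂(3.1) ≈ 1.63 halvings to close: 1.63 × 18.42 ≈ 30 years.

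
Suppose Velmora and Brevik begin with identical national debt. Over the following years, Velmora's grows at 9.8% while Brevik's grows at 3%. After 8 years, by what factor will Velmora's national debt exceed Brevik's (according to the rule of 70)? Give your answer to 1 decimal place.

Rate gap = 9.8% − 3% = 6.8 points.
The ratio doubles every 70/6.8 ≈ 10.29 years.
8/10.29 ≈ 0.78 doublings → ratio ≈ 2^0.78 ≈ 1.7.

roughly 1.7 times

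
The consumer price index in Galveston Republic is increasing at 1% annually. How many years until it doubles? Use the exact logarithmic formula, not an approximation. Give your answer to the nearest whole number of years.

70 years

t = ln(2) / ln(1 + 0.01) = 0.6931 / 0.009950 ≈ 69.66.
≈ 70 years.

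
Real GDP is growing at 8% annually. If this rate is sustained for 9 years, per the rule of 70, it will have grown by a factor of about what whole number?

2 times

70/8 ≈ 8.75 years per doubling.
9 years fits 1 doubling: 2^1 = 2.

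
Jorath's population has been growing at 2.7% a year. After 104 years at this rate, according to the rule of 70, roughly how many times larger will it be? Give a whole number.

At 2.7% one doubling takes ≈ 25.93 years; 104 years is 4 of them, so ×16.

approximately 16 times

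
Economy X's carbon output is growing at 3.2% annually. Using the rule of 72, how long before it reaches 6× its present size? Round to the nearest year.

At 3.2% it doubles every 72/3.2 ≈ 22.50 years.
Reaching 6× takes log₂(6) ≈ 2.58 doublings.
2.58 × 22.50 ≈ 58 years.

≈ 58 years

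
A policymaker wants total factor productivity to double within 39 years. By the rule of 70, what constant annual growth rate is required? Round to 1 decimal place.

70 / 39 ≈ 1.79, so about 1.8% a year.

roughly 1.8%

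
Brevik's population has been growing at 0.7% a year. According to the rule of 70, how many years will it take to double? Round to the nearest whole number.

Doubling time ≈ 70 / 0.7 = 100.00 years.

≈ 100 years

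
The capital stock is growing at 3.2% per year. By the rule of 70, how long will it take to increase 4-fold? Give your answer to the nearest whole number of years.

around 44 years

One doubling takes 70/3.2 = 21.88 years.
4 = 2^2, so 2 doublings → 44 years.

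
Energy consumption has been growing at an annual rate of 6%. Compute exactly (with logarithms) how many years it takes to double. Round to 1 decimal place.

t = ln(2) / ln(1 + 0.06) = 0.6931 / 0.058269 ≈ 11.89.

11.9 years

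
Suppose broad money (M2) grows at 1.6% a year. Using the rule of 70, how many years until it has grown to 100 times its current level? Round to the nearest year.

Doubling time ≈ 70/1.6 = 43.75 years.
100× is log₂ 100 ≈ 6.64 doublings, so ≈ 6.64 × 43.75 = 291 years.

291 years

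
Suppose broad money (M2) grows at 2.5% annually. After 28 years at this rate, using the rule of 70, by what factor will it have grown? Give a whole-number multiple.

about 2 times

At 2.5% one doubling takes ≈ 28.00 years; 28 years is 1 of them, so ×2.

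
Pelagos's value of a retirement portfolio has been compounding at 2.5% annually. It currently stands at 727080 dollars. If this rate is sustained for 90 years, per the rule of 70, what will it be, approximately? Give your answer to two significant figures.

Doubling time ≈ 70/2.5 = 28.00 years.
90 years is 90/28.00 ≈ 3.21 doublings, a factor of 2^3.21 ≈ 9.25.
727080 × 9.25 ≈ 6700000 dollars.

6700000 dollars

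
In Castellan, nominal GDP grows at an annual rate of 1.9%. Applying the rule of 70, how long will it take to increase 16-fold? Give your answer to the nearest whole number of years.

≈ 147 years

One doubling takes 70/1.9 = 36.84 years.
16 = 2^4, so 4 doublings → 147 years.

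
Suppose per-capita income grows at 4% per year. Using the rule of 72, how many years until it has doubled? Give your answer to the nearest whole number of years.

72/4 ≈ 18.00, so it doubles roughly every 18 years.

≈ 18 years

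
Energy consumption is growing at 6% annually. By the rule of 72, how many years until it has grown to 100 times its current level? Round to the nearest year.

At 6% it doubles every 72/6 ≈ 12.00 years.
100× is log₂ 100 ≈ 6.64 doublings, so ≈ 6.64 × 12.00 = 80 years.

approximately 80 years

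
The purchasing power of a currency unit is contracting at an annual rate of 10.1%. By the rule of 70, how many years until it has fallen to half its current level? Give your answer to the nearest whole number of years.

around 7 years

Halving time ≈ 70 / 10.1 = 6.93 → 7 years.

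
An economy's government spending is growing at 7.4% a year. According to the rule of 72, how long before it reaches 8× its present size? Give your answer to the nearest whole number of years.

At 7.4% it doubles every 72/7.4 ≈ 9.73 years.
8 = 2^3, so 3 doublings → 29 years.

approximately 29 years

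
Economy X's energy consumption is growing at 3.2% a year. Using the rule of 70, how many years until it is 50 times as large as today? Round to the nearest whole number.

approximately 123 years

Doubling time ≈ 70/3.2 = 21.88 years.
Reaching 50× takes log₂(50) ≈ 5.64 doublings.
5.64 × 21.88 ≈ 123 years.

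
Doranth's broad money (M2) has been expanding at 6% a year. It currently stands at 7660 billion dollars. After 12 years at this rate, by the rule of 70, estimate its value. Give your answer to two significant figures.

It doubles every 70/6 ≈ 11.67 years, so 12 years is 1.03 doublings.
2^1.03 ≈ 2.04; 7660 × 2.04 ≈ 16000 billion dollars.

roughly 16000 billion dollars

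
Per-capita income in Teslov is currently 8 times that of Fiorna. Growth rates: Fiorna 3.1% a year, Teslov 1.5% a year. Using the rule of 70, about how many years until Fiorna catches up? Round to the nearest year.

approximately 131 years

Fiorna gains on Teslov at 3.1% − 1.5% = 1.6 points a year.
At that relative rate the gap halves every 70/1.6 ≈ 43.75 years.
An 8 times gap closes after 3 halvings: 3 × 43.75 ≈ 131 years.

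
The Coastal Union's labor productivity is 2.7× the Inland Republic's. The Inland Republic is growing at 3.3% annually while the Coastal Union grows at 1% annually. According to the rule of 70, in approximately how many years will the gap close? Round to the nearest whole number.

the Inland Republic gains on the Coastal Union at 3.3% − 1% = 2.3 points a year.
At that relative rate the gap halves every 70/2.3 ≈ 30.43 years.
A 2.7× gap takes log₂(2.7) ≈ 1.43 halvings to close: 1.43 × 30.43 ≈ 44 years.

around 44 years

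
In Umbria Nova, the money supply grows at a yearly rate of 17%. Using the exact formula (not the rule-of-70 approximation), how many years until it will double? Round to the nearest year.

t = ln(2) / ln(1 + 0.17) = 0.6931 / 0.157004 ≈ 4.41.
≈ 4 years.

4 years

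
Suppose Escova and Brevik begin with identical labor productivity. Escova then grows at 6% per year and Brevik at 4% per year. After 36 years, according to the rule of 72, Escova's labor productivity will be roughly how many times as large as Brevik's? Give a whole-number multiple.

Only the 2-point difference matters.
72/2 ≈ 36.00 years per doubling of the ratio; 36 years gives 1.00 doublings, so ≈ 2×.

2 times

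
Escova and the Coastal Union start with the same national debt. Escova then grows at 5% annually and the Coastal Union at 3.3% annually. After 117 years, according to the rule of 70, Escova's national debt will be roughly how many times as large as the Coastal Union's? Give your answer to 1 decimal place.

Rate gap = 5% − 3.3% = 1.7 points.
The ratio doubles every 70/1.7 ≈ 41.18 years.
117/41.18 ≈ 2.84 doublings → ratio ≈ 2^2.84 ≈ 7.2.

roughly 7.2 times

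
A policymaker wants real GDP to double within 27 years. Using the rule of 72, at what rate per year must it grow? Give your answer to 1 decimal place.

≈ 2.7%

72 / 27 ≈ 2.67, so about 2.7% per year.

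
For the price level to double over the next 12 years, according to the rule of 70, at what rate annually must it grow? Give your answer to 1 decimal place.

70 / 12 ≈ 5.83, so about 5.8% annually.

approximately 5.8% annually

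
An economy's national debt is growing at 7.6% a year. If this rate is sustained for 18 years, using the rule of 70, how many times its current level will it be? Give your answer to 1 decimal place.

around 3.9 times

Doubling time ≈ 70/7.6 = 9.21 years.
18 years / 9.21 ≈ 1.95 doublings → factor 2^1.95 ≈ 3.9.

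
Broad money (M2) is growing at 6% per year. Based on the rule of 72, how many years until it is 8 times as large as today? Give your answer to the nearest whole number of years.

At 6% it doubles every 72/6 ≈ 12.00 years.
8× is 3 doublings, so 3 × 12.00 ≈ 36 years.

36 years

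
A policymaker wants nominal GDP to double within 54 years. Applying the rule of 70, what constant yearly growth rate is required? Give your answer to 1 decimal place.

about 1.3%

70 / 54 ≈ 1.30, so about 1.3% per year.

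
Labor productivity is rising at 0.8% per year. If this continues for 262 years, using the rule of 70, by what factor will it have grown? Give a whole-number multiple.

At 0.8% one doubling takes ≈ 87.50 years; 262 years is 3 of them, so ×8.

around 8 times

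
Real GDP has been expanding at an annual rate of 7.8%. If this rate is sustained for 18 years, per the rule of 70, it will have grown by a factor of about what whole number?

70/7.8 ≈ 8.97 years per doubling.
18 years fits 2 doublings: 2^2 = 4.

about 4 times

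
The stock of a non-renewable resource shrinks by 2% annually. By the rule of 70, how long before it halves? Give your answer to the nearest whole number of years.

about 35 years

The rule works in reverse for decay: 70/2 ≈ 35.00 years to halve.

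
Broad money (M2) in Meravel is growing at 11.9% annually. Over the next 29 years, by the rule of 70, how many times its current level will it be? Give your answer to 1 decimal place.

about 30.5 times

Doubling time ≈ 70/11.9 = 5.88 years.
29 years / 5.88 ≈ 4.93 doublings → factor 2^4.93 ≈ 30.5.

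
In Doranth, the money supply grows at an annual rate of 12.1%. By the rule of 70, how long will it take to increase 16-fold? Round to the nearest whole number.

about 23 years

At 12.1% it doubles every 70/12.1 ≈ 5.79 years.
16× is 4 doublings, so 4 × 5.79 ≈ 23 years.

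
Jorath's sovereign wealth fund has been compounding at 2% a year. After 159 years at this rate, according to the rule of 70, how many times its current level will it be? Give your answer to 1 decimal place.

approximately 23.3 times

Doubles every ≈ 35.00 years (70/2).
159 years is 4.54 doublings; 2^4.54 ≈ 23.3×.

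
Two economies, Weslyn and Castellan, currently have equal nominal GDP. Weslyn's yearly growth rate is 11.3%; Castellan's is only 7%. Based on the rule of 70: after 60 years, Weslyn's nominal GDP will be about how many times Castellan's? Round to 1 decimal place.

Rate gap = 11.3% − 7% = 4.3 points.
The ratio doubles every 70/4.3 ≈ 16.28 years.
60/16.28 ≈ 3.69 doublings → ratio ≈ 2^3.69 ≈ 12.9.

roughly 12.9 times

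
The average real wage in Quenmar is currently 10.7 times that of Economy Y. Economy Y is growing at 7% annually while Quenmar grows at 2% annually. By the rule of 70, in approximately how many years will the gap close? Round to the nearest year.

about 48 years

What matters is the difference: 5 pp.
Rule of 70 on the gap: the ratio halves every 70/5 ≈ 14.00 years.
A 10.7 times gap takes log₂(10.7) ≈ 3.42 halvings to close: 3.42 × 14.00 ≈ 48 years.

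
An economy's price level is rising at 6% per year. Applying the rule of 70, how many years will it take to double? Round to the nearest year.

12 years

At 6%, doubling takes about 70/6 = 11.67 years.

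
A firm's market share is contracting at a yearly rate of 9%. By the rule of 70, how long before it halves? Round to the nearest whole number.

Falling at 9%, it halves about every 70/9 = 7.78 years.

about 8 years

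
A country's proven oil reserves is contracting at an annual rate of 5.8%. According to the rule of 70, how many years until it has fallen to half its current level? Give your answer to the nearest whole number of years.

Halving time ≈ 70 / 5.8 = 12.07 → 12 years.

12 years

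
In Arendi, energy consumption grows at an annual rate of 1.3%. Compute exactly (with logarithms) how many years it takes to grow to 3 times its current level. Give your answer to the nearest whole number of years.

t = ln(3) / ln(1 + 0.013) = 1.0986 / 0.012916 ≈ 85.06.
≈ 85 years.

85 years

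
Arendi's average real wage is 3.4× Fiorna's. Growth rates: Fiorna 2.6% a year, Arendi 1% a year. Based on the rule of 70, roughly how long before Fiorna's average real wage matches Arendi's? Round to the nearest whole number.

77 years

Fiorna gains on Arendi at 2.6% − 1% = 1.6 points a year.
At that relative rate the gap halves every 70/1.6 ≈ 43.75 years.
A 3.4× gap takes log₂(3.4) ≈ 1.77 halvings to close: 1.77 × 43.75 ≈ 77 years.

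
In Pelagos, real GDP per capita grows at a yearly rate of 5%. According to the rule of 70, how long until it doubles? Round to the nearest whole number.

70/5 ≈ 14.00, so it doubles roughly every 14 years.

around 14 years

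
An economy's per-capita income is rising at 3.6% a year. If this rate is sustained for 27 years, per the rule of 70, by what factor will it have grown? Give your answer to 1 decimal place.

Doubling time ≈ 70/3.6 = 19.44 years.
27 years / 19.44 ≈ 1.39 doublings → factor 2^1.39 ≈ 2.6.

approximately 2.6 times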